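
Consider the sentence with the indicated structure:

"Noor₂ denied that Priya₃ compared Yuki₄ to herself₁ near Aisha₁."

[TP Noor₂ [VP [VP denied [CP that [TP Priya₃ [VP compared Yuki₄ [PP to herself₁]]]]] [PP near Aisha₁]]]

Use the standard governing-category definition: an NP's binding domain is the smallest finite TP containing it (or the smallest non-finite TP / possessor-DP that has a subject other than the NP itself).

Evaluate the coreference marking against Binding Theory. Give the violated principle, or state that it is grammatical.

The two coindexed NPs are *Aisha₁* and *herself₁*.
*herself₁* is an anaphor. Principle A requires it to be bound within its binding domain — the embedded TP, whose subject is Priya₃.
Within that domain it is c-commanded by *Priya₃*, *Yuki₄*, none of which share its index.
*Aisha₁* does not c-command the anaphor at all.
The anaphor is unbound in its domain → Principle A violation.

Principle A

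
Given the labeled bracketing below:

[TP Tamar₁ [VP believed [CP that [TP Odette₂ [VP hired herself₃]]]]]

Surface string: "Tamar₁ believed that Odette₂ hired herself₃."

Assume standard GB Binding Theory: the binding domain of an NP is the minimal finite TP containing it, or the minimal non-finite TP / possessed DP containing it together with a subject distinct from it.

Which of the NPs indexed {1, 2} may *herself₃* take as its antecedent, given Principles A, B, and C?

{2}

*herself* is an anaphor, so Principle A applies: it must be bound in its binding domain.
Binding domain of *herself₃*: the embedded TP, whose subject is Odette₂.
*Tamar₁* c-commands the anaphor but is outside its binding domain → cannot satisfy Principle A.
*Odette₂* c-commands the anaphor within its binding domain → licit binder.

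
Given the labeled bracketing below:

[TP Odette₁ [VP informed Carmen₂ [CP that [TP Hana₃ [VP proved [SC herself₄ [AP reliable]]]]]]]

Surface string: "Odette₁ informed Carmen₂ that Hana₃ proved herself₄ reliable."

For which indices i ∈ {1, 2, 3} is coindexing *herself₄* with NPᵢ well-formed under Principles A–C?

*herself* is an anaphor, so Principle A applies: it must be bound in its binding domain.
Binding domain of *herself₄*: the embedded TP, whose subject is Hana₃.
*Odette₁* c-commands the anaphor but is outside its binding domain → cannot satisfy Principle A.
*Carmen₂* c-commands the anaphor but is outside its binding domain → cannot satisfy Principle A.
*Hana₃* c-commands the anaphor within its binding domain → licit binder.

{3}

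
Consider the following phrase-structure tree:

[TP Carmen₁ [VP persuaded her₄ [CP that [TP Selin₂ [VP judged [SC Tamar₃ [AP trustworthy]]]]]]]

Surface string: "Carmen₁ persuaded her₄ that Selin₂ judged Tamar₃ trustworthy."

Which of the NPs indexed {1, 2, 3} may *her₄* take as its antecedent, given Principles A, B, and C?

*her* is a pronoun, so Principle B applies: it must be free in its binding domain.
Binding domain of *her₄*: the matrix TP, whose subject is Carmen₁.
*Carmen₁* c-commands the pronoun within its binding domain → coindexation would violate Principle B.
*Selin₂*: the pronoun c-commands this R-expression → coindexation would violate Principle C on *Selin₂*.
*Tamar₃*: the pronoun c-commands this R-expression → coindexation would violate Principle C on *Tamar₃*.

none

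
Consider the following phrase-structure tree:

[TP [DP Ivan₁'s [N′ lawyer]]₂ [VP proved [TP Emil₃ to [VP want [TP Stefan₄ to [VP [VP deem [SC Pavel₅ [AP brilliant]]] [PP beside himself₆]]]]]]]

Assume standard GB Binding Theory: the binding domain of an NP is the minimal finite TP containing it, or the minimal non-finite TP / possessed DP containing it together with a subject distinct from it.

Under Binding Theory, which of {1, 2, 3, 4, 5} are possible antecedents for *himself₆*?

*himself* is an anaphor, so Principle A applies: it must be bound in its binding domain.
Binding domain of *himself₆*: the embedded TP, whose subject is Stefan₄.
*Ivan₁* does not c-command the anaphor → cannot bind it.
*[Ivan₁'s lawyer]₂* c-commands the anaphor but is outside its binding domain → cannot satisfy Principle A.
*Emil₃* c-commands the anaphor but is outside its binding domain → cannot satisfy Principle A.
*Stefan₄* c-commands the anaphor within its binding domain → licit binder.
*Pavel₅* does not c-command the anaphor → cannot bind it.

{4}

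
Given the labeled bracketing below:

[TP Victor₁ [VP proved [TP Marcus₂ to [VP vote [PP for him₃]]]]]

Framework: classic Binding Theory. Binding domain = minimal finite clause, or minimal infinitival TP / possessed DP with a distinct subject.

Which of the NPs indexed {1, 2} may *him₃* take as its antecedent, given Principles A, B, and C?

{1}

*him* is a pronoun, so Principle B applies: it must be free in its binding domain.
Binding domain of *him₃*: the embedded TP, whose subject is Marcus₂.
*Victor₁* c-commands the pronoun but from outside its binding domain, and is not c-commanded by it → coindexation permitted.
*Marcus₂* c-commands the pronoun within its binding domain → coindexation would violate Principle B.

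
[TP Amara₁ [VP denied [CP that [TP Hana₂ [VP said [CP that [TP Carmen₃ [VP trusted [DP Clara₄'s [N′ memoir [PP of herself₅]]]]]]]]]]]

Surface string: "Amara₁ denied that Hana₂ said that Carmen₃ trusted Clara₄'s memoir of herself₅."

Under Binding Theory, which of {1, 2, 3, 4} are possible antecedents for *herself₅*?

*herself* is an anaphor, so Principle A applies: it must be bound in its binding domain.
Binding domain of *herself₅*: the possessed DP, whose subject is Clara₄.
*Amara₁* c-commands the anaphor but is outside its binding domain → cannot satisfy Principle A.
*Hana₂* c-commands the anaphor but is outside its binding domain → cannot satisfy Principle A.
*Carmen₃* c-commands the anaphor but is outside its binding domain → cannot satisfy Principle A.
*Clara₄* c-commands the anaphor within its binding domain → licit binder.

{4}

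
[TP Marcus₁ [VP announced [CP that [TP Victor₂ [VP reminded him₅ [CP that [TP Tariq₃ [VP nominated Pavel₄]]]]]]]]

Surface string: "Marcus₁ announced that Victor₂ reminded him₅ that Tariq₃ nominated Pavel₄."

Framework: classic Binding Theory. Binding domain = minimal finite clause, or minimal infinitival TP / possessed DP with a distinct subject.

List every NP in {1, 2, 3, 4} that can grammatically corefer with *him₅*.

{1}

*him* is a pronoun, so Principle B applies: it must be free in its binding domain.
Binding domain of *him₅*: the embedded TP, whose subject is Victor₂.
*Marcus₁* c-commands the pronoun but from outside its binding domain, and is not c-commanded by it → coindexation permitted.
*Victor₂* c-commands the pronoun within its binding domain → coindexation would violate Principle B.
*Tariq₃*: the pronoun c-commands this R-expression → coindexation would violate Principle C on *Tariq₃*.
*Pavel₄*: the pronoun c-commands this R-expression → coindexation would violate Principle C on *Pavel₄*.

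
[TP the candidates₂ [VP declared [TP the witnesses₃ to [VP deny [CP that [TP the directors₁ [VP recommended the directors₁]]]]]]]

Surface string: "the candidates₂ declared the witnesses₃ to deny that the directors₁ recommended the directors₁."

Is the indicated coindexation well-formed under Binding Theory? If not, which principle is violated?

Principle C

The two coindexed NPs are *the directors₁* (the lower occurrence) and *the directors₁* (the higher occurrence).
*the directors₁* (the lower occurrence) is an R-expression. Principle C requires it to be free everywhere.
*the directors₁* (the higher occurrence) c-commands it and carries the same index.
The R-expression is bound → Principle C violation.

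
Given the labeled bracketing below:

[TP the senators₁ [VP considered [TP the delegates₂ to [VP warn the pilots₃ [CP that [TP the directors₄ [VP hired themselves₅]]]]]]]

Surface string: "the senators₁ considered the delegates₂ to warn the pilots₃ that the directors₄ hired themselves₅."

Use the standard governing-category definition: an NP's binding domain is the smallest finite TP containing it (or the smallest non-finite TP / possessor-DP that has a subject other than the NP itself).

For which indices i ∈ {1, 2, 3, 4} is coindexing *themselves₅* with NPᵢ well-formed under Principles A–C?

*themselves* is an anaphor, so Principle A applies: it must be bound in its binding domain.
Binding domain of *themselves₅*: the embedded TP, whose subject is the directors₄.
*the senators₁* c-commands the anaphor but is outside its binding domain → cannot satisfy Principle A.
*the delegates₂* c-commands the anaphor but is outside its binding domain → cannot satisfy Principle A.
*the pilots₃* c-commands the anaphor but is outside its binding domain → cannot satisfy Principle A.
*the directors₄* c-commands the anaphor within its binding domain → licit binder.

{4}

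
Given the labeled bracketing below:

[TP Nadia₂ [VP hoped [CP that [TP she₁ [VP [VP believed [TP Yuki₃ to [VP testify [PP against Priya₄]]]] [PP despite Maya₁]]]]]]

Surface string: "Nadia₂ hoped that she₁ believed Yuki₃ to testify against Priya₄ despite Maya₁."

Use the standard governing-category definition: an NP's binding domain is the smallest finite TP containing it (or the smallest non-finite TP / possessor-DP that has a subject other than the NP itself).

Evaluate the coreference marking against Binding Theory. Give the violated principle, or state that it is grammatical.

The two coindexed NPs are *she₁* and *Maya₁*.
*Maya₁* is an R-expression. Principle C requires it to be free everywhere.
*she₁* c-commands it and carries the same index.
The R-expression is bound → Principle C violation.

Principle C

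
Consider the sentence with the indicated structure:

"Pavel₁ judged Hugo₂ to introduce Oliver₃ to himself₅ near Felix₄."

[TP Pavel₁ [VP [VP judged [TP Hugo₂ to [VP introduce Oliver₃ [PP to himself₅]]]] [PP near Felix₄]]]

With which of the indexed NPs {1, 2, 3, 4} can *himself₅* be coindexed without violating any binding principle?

{2, 3}

*himself* is an anaphor, so Principle A applies: it must be bound in its binding domain.
Binding domain of *himself₅*: the embedded TP, whose subject is Hugo₂.
*Pavel₁* c-commands the anaphor but is outside its binding domain → cannot satisfy Principle A.
*Hugo₂* c-commands the anaphor within its binding domain → licit binder.
*Oliver₃* c-commands the anaphor within its binding domain → licit binder.
*Felix₄* does not c-command the anaphor → cannot bind it.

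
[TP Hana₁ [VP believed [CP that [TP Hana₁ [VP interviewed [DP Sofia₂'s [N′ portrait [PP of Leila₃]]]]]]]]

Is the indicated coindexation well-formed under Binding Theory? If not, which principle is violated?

The two coindexed NPs are *Hana₁* (the lower occurrence) and *Hana₁* (the higher occurrence).
*Hana₁* (the lower occurrence) is an R-expression. Principle C requires it to be free everywhere.
*Hana₁* (the higher occurrence) c-commands it and carries the same index.
The R-expression is bound → Principle C violation.

Principle C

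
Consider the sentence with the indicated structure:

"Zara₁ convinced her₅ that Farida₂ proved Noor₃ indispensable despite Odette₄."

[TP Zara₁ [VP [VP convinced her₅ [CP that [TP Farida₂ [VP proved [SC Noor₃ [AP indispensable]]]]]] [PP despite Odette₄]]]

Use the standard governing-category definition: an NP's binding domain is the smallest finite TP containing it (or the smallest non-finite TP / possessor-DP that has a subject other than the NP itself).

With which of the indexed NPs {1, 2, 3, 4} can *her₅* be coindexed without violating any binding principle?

*her* is a pronoun, so Principle B applies: it must be free in its binding domain.
Binding domain of *her₅*: the matrix TP, whose subject is Zara₁.
*Zara₁* c-commands the pronoun within its binding domain → coindexation would violate Principle B.
*Farida₂*: the pronoun c-commands this R-expression → coindexation would violate Principle C on *Farida₂*.
*Noor₃*: the pronoun c-commands this R-expression → coindexation would violate Principle C on *Noor₃*.
*Odette₄* and the pronoun do not c-command one another → neither Principle B nor Principle C is at stake; coindexation permitted.

{4}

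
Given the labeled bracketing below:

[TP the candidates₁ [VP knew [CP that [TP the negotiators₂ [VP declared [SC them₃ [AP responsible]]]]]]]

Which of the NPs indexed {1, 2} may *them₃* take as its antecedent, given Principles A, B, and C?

{1}

*them* is a pronoun, so Principle B applies: it must be free in its binding domain.
Binding domain of *them₃*: the embedded TP, whose subject is the negotiators₂.
*the candidates₁* c-commands the pronoun but from outside its binding domain, and is not c-commanded by it → coindexation permitted.
*the negotiators₂* c-commands the pronoun within its binding domain → coindexation would violate Principle B.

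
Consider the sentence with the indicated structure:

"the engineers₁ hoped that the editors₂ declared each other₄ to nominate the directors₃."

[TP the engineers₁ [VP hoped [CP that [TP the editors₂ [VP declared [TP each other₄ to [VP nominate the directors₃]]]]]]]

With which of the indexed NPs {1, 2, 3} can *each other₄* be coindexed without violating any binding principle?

*each other* is an anaphor, so Principle A applies: it must be bound in its binding domain.
Binding domain of *each other₄*: the embedded TP, whose subject is the editors₂.
*the engineers₁* c-commands the anaphor but is outside its binding domain → cannot satisfy Principle A.
*the editors₂* c-commands the anaphor within its binding domain → licit binder.
*the directors₃* does not c-command the anaphor → cannot bind it.

{2}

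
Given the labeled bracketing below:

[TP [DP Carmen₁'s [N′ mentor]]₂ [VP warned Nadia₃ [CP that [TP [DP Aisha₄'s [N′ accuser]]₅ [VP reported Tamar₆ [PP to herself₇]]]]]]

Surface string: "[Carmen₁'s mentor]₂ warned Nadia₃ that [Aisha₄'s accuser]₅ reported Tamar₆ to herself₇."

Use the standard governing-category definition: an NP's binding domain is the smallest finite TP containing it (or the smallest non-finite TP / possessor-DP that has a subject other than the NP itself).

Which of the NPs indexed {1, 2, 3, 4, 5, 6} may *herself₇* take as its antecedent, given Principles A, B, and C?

*herself* is an anaphor, so Principle A applies: it must be bound in its binding domain.
Binding domain of *herself₇*: the embedded TP, whose subject is [Aisha₄'s accuser]₅.
*Carmen₁* does not c-command the anaphor → cannot bind it.
*[Carmen₁'s mentor]₂* c-commands the anaphor but is outside its binding domain → cannot satisfy Principle A.
*Nadia₃* c-commands the anaphor but is outside its binding domain → cannot satisfy Principle A.
*Aisha₄* does not c-command the anaphor → cannot bind it.
*[Aisha₄'s accuser]₅* c-commands the anaphor within its binding domain → licit binder.
*Tamar₆* c-commands the anaphor within its binding domain → licit binder.

{5, 6}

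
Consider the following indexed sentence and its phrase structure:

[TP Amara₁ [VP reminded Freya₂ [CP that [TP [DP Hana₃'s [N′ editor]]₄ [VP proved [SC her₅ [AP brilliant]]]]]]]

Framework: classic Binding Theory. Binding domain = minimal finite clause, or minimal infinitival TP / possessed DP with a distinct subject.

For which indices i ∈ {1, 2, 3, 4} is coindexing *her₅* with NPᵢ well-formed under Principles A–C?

*her* is a pronoun, so Principle B applies: it must be free in its binding domain.
Binding domain of *her₅*: the embedded TP, whose subject is [Hana₃'s editor]₄.
*Amara₁* c-commands the pronoun but from outside its binding domain, and is not c-commanded by it → coindexation permitted.
*Freya₂* c-commands the pronoun but from outside its binding domain, and is not c-commanded by it → coindexation permitted.
*Hana₃* and the pronoun do not c-command one another → neither Principle B nor Principle C is at stake; coindexation permitted.
*[Hana₃'s editor]₄* c-commands the pronoun within its binding domain → coindexation would violate Principle B.

{1, 2, 3}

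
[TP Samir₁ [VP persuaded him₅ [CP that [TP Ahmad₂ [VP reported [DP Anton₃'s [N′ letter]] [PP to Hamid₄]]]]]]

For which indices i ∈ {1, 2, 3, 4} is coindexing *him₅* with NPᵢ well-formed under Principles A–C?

*him* is a pronoun, so Principle B applies: it must be free in its binding domain.
Binding domain of *him₅*: the matrix TP, whose subject is Samir₁.
*Samir₁* c-commands the pronoun within its binding domain → coindexation would violate Principle B.
*Ahmad₂*: the pronoun c-commands this R-expression → coindexation would violate Principle C on *Ahmad₂*.
*Anton₃*: the pronoun c-commands this R-expression → coindexation would violate Principle C on *Anton₃*.
*Hamid₄*: the pronoun c-commands this R-expression → coindexation would violate Principle C on *Hamid₄*.

none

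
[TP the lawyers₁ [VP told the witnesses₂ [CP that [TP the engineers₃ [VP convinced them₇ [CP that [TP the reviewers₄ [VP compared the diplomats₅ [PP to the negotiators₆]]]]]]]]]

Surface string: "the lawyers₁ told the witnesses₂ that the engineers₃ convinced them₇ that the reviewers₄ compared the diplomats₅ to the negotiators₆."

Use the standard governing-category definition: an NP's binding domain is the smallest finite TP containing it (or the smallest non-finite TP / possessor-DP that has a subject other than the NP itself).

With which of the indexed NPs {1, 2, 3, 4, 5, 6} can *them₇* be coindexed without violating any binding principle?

*them* is a pronoun, so Principle B applies: it must be free in its binding domain.
Binding domain of *them₇*: the embedded TP, whose subject is the engineers₃.
*the lawyers₁* c-commands the pronoun but from outside its binding domain, and is not c-commanded by it → coindexation permitted.
*the witnesses₂* c-commands the pronoun but from outside its binding domain, and is not c-commanded by it → coindexation permitted.
*the engineers₃* c-commands the pronoun within its binding domain → coindexation would violate Principle B.
*the reviewers₄*: the pronoun c-commands this R-expression → coindexation would violate Principle C on *the reviewers₄*.
*the diplomats₅*: the pronoun c-commands this R-expression → coindexation would violate Principle C on *the diplomats₅*.
*the negotiators₆*: the pronoun c-commands this R-expression → coindexation would violate Principle C on *the negotiators₆*.

{1, 2}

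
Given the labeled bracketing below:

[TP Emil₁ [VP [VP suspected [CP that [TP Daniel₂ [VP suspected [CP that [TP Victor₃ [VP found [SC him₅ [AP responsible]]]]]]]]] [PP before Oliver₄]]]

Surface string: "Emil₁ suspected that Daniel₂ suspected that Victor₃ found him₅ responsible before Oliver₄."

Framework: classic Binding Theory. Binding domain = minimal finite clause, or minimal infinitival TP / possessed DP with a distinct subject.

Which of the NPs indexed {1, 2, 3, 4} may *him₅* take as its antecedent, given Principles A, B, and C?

{1, 2, 4}

*him* is a pronoun, so Principle B applies: it must be free in its binding domain.
Binding domain of *him₅*: the embedded TP, whose subject is Victor₃.
*Emil₁* c-commands the pronoun but from outside its binding domain, and is not c-commanded by it → coindexation permitted.
*Daniel₂* c-commands the pronoun but from outside its binding domain, and is not c-commanded by it → coindexation permitted.
*Victor₃* c-commands the pronoun within its binding domain → coindexation would violate Principle B.
*Oliver₄* and the pronoun do not c-command one another → neither Principle B nor Principle C is at stake; coindexation permitted.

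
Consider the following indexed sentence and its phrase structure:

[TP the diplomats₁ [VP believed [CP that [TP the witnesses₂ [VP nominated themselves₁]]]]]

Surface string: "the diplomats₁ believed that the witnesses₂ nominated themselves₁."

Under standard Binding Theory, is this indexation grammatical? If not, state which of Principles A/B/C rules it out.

The two coindexed NPs are *the diplomats₁* and *themselves₁*.
*themselves₁* is an anaphor. Principle A requires it to be bound within its binding domain — the embedded TP, whose subject is the witnesses₂.
Within that domain it is c-commanded by *the witnesses₂*, which does not share its index.
*the diplomats₁* does c-command the anaphor, but from outside its binding domain.
The anaphor is unbound in its domain → Principle A violation.

Principle A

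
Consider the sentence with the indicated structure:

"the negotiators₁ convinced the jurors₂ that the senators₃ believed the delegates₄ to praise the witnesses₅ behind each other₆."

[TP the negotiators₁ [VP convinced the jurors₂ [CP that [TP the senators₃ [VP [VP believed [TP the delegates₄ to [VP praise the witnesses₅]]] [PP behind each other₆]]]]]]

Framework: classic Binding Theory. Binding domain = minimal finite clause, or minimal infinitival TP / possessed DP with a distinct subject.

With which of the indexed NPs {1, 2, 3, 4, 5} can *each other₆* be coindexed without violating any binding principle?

{3}

*each other* is an anaphor, so Principle A applies: it must be bound in its binding domain.
Binding domain of *each other₆*: the embedded TP, whose subject is the senators₃.
*the negotiators₁* c-commands the anaphor but is outside its binding domain → cannot satisfy Principle A.
*the jurors₂* c-commands the anaphor but is outside its binding domain → cannot satisfy Principle A.
*the senators₃* c-commands the anaphor within its binding domain → licit binder.
*the delegates₄* does not c-command the anaphor → cannot bind it.
*the witnesses₅* does not c-command the anaphor → cannot bind it.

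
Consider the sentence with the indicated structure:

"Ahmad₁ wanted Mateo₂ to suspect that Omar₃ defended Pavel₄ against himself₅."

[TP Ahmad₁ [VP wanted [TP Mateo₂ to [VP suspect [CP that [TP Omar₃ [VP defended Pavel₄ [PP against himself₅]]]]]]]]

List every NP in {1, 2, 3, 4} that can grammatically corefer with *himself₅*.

{3, 4}

*himself* is an anaphor, so Principle A applies: it must be bound in its binding domain.
Binding domain of *himself₅*: the embedded TP, whose subject is Omar₃.
*Ahmad₁* c-commands the anaphor but is outside its binding domain → cannot satisfy Principle A.
*Mateo₂* c-commands the anaphor but is outside its binding domain → cannot satisfy Principle A.
*Omar₃* c-commands the anaphor within its binding domain → licit binder.
*Pavel₄* c-commands the anaphor within its binding domain → licit binder.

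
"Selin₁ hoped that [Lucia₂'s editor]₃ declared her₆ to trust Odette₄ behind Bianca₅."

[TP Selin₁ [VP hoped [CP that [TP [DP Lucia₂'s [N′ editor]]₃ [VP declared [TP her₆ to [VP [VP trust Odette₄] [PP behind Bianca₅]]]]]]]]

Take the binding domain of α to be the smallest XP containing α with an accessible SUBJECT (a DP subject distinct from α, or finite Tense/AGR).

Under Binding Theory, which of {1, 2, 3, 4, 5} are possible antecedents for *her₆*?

*her* is a pronoun, so Principle B applies: it must be free in its binding domain.
Binding domain of *her₆*: the embedded TP, whose subject is [Lucia₂'s editor]₃.
*Selin₁* c-commands the pronoun but from outside its binding domain, and is not c-commanded by it → coindexation permitted.
*Lucia₂* and the pronoun do not c-command one another → neither Principle B nor Principle C is at stake; coindexation permitted.
*[Lucia₂'s editor]₃* c-commands the pronoun within its binding domain → coindexation would violate Principle B.
*Odette₄*: the pronoun c-commands this R-expression → coindexation would violate Principle C on *Odette₄*.
*Bianca₅*: the pronoun c-commands this R-expression → coindexation would violate Principle C on *Bianca₅*.

{1, 2}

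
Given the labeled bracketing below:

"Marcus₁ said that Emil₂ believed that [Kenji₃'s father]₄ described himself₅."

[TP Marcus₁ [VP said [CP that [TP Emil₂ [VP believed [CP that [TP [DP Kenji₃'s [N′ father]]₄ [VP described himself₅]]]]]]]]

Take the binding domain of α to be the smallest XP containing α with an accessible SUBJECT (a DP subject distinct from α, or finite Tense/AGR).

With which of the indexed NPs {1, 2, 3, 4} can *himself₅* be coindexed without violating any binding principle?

{4}

*himself* is an anaphor, so Principle A applies: it must be bound in its binding domain.
Binding domain of *himself₅*: the embedded TP, whose subject is [Kenji₃'s father]₄.
*Marcus₁* c-commands the anaphor but is outside its binding domain → cannot satisfy Principle A.
*Emil₂* c-commands the anaphor but is outside its binding domain → cannot satisfy Principle A.
*Kenji₃* does not c-command the anaphor → cannot bind it.
*[Kenji₃'s father]₄* c-commands the anaphor within its binding domain → licit binder.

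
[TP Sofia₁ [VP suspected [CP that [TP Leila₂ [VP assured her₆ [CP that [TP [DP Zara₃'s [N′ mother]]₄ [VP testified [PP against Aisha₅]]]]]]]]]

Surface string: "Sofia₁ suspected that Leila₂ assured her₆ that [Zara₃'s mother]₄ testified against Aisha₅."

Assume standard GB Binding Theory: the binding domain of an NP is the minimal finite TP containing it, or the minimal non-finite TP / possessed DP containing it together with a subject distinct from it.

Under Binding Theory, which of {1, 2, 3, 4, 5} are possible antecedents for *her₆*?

{1}

*her* is a pronoun, so Principle B applies: it must be free in its binding domain.
Binding domain of *her₆*: the embedded TP, whose subject is Leila₂.
*Sofia₁* c-commands the pronoun but from outside its binding domain, and is not c-commanded by it → coindexation permitted.
*Leila₂* c-commands the pronoun within its binding domain → coindexation would violate Principle B.
*Zara₃*: the pronoun c-commands this R-expression → coindexation would violate Principle C on *Zara₃*.
*[Zara₃'s mother]₄*: the pronoun c-commands this R-expression → coindexation would violate Principle C on *[Zara₃'s mother]₄*.
*Aisha₅*: the pronoun c-commands this R-expression → coindexation would violate Principle C on *Aisha₅*.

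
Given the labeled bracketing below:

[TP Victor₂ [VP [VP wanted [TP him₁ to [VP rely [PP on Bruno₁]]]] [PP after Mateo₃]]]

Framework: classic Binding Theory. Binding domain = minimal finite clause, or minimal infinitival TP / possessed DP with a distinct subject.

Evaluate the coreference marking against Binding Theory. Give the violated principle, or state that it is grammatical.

Principle C

The two coindexed NPs are *him₁* and *Bruno₁*.
*Bruno₁* is an R-expression. Principle C requires it to be free everywhere.
*him₁* c-commands it and carries the same index.
The R-expression is bound → Principle C violation.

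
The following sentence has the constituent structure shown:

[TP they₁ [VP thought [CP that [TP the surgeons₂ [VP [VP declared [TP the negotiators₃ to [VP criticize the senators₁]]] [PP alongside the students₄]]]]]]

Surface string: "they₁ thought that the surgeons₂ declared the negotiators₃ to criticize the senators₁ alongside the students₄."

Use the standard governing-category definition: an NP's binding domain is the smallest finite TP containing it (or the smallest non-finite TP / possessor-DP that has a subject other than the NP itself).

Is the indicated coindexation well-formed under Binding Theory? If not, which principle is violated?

The two coindexed NPs are *they₁* and *the senators₁*.
*the senators₁* is an R-expression. Principle C requires it to be free everywhere.
*they₁* c-commands it and carries the same index.
The R-expression is bound → Principle C violation.

Principle C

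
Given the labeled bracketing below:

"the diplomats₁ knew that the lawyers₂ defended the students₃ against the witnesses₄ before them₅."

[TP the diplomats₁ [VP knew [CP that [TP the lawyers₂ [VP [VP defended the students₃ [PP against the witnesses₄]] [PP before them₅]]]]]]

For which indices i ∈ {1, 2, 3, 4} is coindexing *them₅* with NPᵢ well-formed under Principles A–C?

{1, 3, 4}

*them* is a pronoun, so Principle B applies: it must be free in its binding domain.
Binding domain of *them₅*: the embedded TP, whose subject is the lawyers₂.
*the diplomats₁* c-commands the pronoun but from outside its binding domain, and is not c-commanded by it → coindexation permitted.
*the lawyers₂* c-commands the pronoun within its binding domain → coindexation would violate Principle B.
*the students₃* and the pronoun do not c-command one another → neither Principle B nor Principle C is at stake; coindexation permitted.
*the witnesses₄* and the pronoun do not c-command one another → neither Principle B nor Principle C is at stake; coindexation permitted.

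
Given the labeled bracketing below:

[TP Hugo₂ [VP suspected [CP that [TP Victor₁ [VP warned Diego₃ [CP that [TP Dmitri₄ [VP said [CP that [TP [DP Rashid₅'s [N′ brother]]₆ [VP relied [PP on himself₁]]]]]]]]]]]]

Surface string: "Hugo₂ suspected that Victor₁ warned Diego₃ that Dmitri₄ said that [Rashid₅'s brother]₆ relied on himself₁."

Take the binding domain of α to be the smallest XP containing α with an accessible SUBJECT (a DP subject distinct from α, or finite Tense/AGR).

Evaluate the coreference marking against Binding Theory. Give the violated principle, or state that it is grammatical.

The two coindexed NPs are *Victor₁* and *himself₁*.
*himself₁* is an anaphor. Principle A requires it to be bound within its binding domain — the embedded TP, whose subject is [Rashid₅'s brother]₆.
Within that domain it is c-commanded by *[Rashid₅'s brother]₆*, which does not share its index.
*Victor₁* does c-command the anaphor, but from outside its binding domain.
The anaphor is unbound in its domain → Principle A violation.

Principle A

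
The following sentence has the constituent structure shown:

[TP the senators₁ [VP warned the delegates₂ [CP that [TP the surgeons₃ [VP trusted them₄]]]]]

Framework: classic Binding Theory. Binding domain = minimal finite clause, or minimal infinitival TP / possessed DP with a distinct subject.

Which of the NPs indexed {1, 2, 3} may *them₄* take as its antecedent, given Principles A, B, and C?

{1, 2}

*them* is a pronoun, so Principle B applies: it must be free in its binding domain.
Binding domain of *them₄*: the embedded TP, whose subject is the surgeons₃.
*the senators₁* c-commands the pronoun but from outside its binding domain, and is not c-commanded by it → coindexation permitted.
*the delegates₂* c-commands the pronoun but from outside its binding domain, and is not c-commanded by it → coindexation permitted.
*the surgeons₃* c-commands the pronoun within its binding domain → coindexation would violate Principle B.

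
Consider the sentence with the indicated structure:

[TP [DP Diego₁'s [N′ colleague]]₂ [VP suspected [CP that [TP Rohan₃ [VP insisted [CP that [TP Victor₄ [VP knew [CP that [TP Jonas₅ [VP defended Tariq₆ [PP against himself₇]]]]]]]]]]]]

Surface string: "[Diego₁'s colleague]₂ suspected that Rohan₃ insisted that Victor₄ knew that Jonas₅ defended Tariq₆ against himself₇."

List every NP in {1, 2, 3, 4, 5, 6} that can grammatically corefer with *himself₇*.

{5, 6}

*himself* is an anaphor, so Principle A applies: it must be bound in its binding domain.
Binding domain of *himself₇*: the embedded TP, whose subject is Jonas₅.
*Diego₁* does not c-command the anaphor → cannot bind it.
*[Diego₁'s colleague]₂* c-commands the anaphor but is outside its binding domain → cannot satisfy Principle A.
*Rohan₃* c-commands the anaphor but is outside its binding domain → cannot satisfy Principle A.
*Victor₄* c-commands the anaphor but is outside its binding domain → cannot satisfy Principle A.
*Jonas₅* c-commands the anaphor within its binding domain → licit binder.
*Tariq₆* c-commands the anaphor within its binding domain → licit binder.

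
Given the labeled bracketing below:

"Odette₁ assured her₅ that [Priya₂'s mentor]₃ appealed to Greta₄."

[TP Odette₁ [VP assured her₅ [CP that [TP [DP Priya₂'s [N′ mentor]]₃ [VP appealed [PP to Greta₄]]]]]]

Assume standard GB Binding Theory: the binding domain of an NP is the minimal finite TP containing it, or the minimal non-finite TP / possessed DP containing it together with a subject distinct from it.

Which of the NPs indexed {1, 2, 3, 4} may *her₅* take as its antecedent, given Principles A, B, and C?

none

*her* is a pronoun, so Principle B applies: it must be free in its binding domain.
Binding domain of *her₅*: the matrix TP, whose subject is Odette₁.
*Odette₁* c-commands the pronoun within its binding domain → coindexation would violate Principle B.
*Priya₂*: the pronoun c-commands this R-expression → coindexation would violate Principle C on *Priya₂*.
*[Priya₂'s mentor]₃*: the pronoun c-commands this R-expression → coindexation would violate Principle C on *[Priya₂'s mentor]₃*.
*Greta₄*: the pronoun c-commands this R-expression → coindexation would violate Principle C on *Greta₄*.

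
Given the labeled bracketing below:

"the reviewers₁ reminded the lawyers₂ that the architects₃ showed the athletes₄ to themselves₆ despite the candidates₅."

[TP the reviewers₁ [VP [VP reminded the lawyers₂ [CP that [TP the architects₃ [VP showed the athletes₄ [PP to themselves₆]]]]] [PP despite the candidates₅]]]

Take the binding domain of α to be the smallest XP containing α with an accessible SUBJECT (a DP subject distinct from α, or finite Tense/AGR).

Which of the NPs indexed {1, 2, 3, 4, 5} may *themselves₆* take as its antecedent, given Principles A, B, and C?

*themselves* is an anaphor, so Principle A applies: it must be bound in its binding domain.
Binding domain of *themselves₆*: the embedded TP, whose subject is the architects₃.
*the reviewers₁* c-commands the anaphor but is outside its binding domain → cannot satisfy Principle A.
*the lawyers₂* c-commands the anaphor but is outside its binding domain → cannot satisfy Principle A.
*the architects₃* c-commands the anaphor within its binding domain → licit binder.
*the athletes₄* c-commands the anaphor within its binding domain → licit binder.
*the candidates₅* does not c-command the anaphor → cannot bind it.

{3, 4}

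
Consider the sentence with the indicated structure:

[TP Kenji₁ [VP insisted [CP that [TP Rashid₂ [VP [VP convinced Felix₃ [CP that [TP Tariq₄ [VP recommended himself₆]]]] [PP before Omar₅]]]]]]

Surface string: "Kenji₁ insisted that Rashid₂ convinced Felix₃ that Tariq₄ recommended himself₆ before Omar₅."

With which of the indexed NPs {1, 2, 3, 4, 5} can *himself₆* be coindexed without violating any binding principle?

{4}

*himself* is an anaphor, so Principle A applies: it must be bound in its binding domain.
Binding domain of *himself₆*: the embedded TP, whose subject is Tariq₄.
*Kenji₁* c-commands the anaphor but is outside its binding domain → cannot satisfy Principle A.
*Rashid₂* c-commands the anaphor but is outside its binding domain → cannot satisfy Principle A.
*Felix₃* c-commands the anaphor but is outside its binding domain → cannot satisfy Principle A.
*Tariq₄* c-commands the anaphor within its binding domain → licit binder.
*Omar₅* does not c-command the anaphor → cannot bind it.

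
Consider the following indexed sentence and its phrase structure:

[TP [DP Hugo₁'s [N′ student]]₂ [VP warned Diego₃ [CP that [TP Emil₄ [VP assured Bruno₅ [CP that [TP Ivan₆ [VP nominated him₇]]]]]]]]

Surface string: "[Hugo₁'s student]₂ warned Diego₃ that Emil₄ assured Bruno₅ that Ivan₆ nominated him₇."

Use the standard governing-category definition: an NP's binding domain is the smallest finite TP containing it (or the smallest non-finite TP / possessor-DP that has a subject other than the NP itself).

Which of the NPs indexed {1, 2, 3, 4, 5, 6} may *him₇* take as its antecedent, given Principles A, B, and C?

{1, 2, 3, 4, 5}

*him* is a pronoun, so Principle B applies: it must be free in its binding domain.
Binding domain of *him₇*: the embedded TP, whose subject is Ivan₆.
*Hugo₁* and the pronoun do not c-command one another → neither Principle B nor Principle C is at stake; coindexation permitted.
*[Hugo₁'s student]₂* c-commands the pronoun but from outside its binding domain, and is not c-commanded by it → coindexation permitted.
*Diego₃* c-commands the pronoun but from outside its binding domain, and is not c-commanded by it → coindexation permitted.
*Emil₄* c-commands the pronoun but from outside its binding domain, and is not c-commanded by it → coindexation permitted.
*Bruno₅* c-commands the pronoun but from outside its binding domain, and is not c-commanded by it → coindexation permitted.
*Ivan₆* c-commands the pronoun within its binding domain → coindexation would violate Principle B.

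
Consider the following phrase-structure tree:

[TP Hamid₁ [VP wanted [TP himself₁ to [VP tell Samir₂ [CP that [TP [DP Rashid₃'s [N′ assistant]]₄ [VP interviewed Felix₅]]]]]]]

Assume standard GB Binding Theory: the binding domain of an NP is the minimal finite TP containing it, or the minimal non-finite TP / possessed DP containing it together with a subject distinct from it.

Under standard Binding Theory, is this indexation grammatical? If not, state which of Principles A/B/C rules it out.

grammatical

The two coindexed NPs are *Hamid₁* and *himself₁*.
*himself₁* is an anaphor; its binding domain is the matrix TP, whose subject is Hamid₁. *Hamid₁* c-commands it within that domain and shares its index, so Principle A is satisfied.
*Hamid₁* is an R-expression; *himself₁* does not c-command it, and no other NP shares its index, so Principle C is satisfied.
All principles are respected.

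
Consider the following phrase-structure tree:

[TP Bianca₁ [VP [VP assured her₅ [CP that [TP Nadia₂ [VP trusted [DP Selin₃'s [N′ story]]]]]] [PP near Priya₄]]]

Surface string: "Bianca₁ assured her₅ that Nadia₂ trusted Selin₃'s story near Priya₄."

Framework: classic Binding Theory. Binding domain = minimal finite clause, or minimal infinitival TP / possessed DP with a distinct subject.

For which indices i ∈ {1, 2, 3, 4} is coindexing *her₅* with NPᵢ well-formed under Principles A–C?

{4}

*her* is a pronoun, so Principle B applies: it must be free in its binding domain.
Binding domain of *her₅*: the matrix TP, whose subject is Bianca₁.
*Bianca₁* c-commands the pronoun within its binding domain → coindexation would violate Principle B.
*Nadia₂*: the pronoun c-commands this R-expression → coindexation would violate Principle C on *Nadia₂*.
*Selin₃*: the pronoun c-commands this R-expression → coindexation would violate Principle C on *Selin₃*.
*Priya₄* and the pronoun do not c-command one another → neither Principle B nor Principle C is at stake; coindexation permitted.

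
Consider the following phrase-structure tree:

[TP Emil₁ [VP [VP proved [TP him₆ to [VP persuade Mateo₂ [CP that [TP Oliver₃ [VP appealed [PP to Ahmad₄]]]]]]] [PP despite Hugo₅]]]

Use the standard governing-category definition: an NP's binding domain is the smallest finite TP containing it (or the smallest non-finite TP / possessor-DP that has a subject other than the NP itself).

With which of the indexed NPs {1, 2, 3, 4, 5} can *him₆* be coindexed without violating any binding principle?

*him* is a pronoun, so Principle B applies: it must be free in its binding domain.
Binding domain of *him₆*: the matrix TP, whose subject is Emil₁.
*Emil₁* c-commands the pronoun within its binding domain → coindexation would violate Principle B.
*Mateo₂*: the pronoun c-commands this R-expression → coindexation would violate Principle C on *Mateo₂*.
*Oliver₃*: the pronoun c-commands this R-expression → coindexation would violate Principle C on *Oliver₃*.
*Ahmad₄*: the pronoun c-commands this R-expression → coindexation would violate Principle C on *Ahmad₄*.
*Hugo₅* and the pronoun do not c-command one another → neither Principle B nor Principle C is at stake; coindexation permitted.

{5}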